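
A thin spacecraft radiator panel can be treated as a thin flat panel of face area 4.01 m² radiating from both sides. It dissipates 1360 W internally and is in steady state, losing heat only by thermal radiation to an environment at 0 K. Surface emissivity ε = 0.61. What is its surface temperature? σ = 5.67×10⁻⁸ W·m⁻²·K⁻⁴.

Steady state: internal power = radiated power, P = εσA T⁴.
Radiating area A = 2·4.01 = 8.020 m².
T⁴ = P/(εσA) = 1360/(0.61·5.67×10⁻⁸·8.020) = 4.903×10⁹ K⁴.
T = (4.903×10⁹)^(1/4).

T ≈ 265 K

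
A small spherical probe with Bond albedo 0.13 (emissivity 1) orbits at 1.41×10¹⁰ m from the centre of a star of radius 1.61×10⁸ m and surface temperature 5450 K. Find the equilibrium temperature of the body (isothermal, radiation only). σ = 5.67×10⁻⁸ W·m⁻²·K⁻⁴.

The star's surface emits σT_*⁴; at distance d the flux is S = σT_*⁴(R_*/d)².
S = 5.67×10⁻⁸·(5450)⁴·(1.61×10⁸/1.41×10¹⁰)² = 6522 W/m².
For an isothermal sphere T⁴ = (1−a)S/(4σ) = 2.502×10¹⁰ K⁴.

T ≈ 398 K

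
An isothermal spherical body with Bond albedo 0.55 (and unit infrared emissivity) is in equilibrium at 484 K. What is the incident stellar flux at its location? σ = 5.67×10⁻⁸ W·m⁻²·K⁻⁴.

S ≈ 27700 W/m²

(1−a)S·πr² = σ·4πr²·T⁴ ⇒ S = 4σT⁴/(1−a).
S = 4·5.67×10⁻⁸·5.488×10¹⁰/0.450.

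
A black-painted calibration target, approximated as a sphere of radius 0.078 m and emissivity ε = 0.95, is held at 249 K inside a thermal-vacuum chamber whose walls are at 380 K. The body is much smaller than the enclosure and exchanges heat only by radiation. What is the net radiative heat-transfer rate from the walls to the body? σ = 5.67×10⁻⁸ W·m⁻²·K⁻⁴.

For a small grey body in a large enclosure: P_net = εσA(T_body⁴ − T_wall⁴).
A = 4πr² = 0.07645 m²; T_body⁴ − T_wall⁴ = 3.844×10⁹ − 2.085×10¹⁰ = -1.701×10¹⁰ K⁴.
|P_net| = 0.95·5.67×10⁻⁸·0.07645·1.701×10¹⁰.

P_net ≈ 70.0 W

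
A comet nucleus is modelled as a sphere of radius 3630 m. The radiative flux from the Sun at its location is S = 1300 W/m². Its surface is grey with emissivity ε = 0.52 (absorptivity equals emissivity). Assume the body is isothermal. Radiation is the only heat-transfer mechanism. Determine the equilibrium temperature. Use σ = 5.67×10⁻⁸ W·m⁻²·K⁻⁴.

At equilibrium, absorbed power = emitted power.
Absorbing cross-section = πr² = 4.140×10⁷ m²; emitting surface = 4πr² = 1.656×10⁸ m² (ratio 4).
εS·A_cross = εσ·A_surf·T⁴  ⇒  T⁴ = S/(4σ)   (ε cancels).
T⁴ = 1300/(4·5.67×10⁻⁸) = 5.732×10⁹ K⁴.
T = (5.732×10⁹)^(1/4).

T ≈ 275 K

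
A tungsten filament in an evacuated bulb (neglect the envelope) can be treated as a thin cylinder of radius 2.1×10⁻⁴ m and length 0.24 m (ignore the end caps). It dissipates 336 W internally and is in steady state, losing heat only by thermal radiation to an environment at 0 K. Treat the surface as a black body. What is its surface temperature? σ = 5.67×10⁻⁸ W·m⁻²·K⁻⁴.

Steady state: internal power = radiated power, P = εσA T⁴.
Radiating area A = 2πrL = 3.167×10⁻⁴ m².
T⁴ = P/(εσA) = 336/(1.0·5.67×10⁻⁸·3.167×10⁻⁴) = 1.871×10¹³ K⁴.
T = (1.871×10¹³)^(1/4).

T ≈ 2080 K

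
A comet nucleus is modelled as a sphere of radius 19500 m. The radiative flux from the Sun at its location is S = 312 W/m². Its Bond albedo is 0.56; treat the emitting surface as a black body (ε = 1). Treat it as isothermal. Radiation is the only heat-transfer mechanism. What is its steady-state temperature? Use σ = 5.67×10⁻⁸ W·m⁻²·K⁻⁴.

At equilibrium, absorbed power = emitted power.
Absorbing cross-section = πr² = 1.195×10⁹ m²; emitting surface = 4πr² = 4.778×10⁹ m² (ratio 4).
(1−a)S·A_cross = εσ·A_surf·T⁴  ⇒  T⁴ = (1−a)S/(4σ).
T⁴ = 0.440·312/(4·5.67×10⁻⁸) = 6.053×10⁸ K⁴.
T = (6.053×10⁸)^(1/4).

T ≈ 157 K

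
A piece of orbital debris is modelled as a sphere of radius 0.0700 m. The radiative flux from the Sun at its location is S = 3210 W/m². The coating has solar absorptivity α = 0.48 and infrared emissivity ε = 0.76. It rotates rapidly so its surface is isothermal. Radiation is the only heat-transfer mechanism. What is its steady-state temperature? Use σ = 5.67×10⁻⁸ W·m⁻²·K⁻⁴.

At equilibrium, absorbed power = emitted power.
Absorbing cross-section = πr² = 0.01539 m²; emitting surface = 4πr² = 0.06158 m² (ratio 4).
αS·A_cross = εσ·A_surf·T⁴  ⇒  T⁴ = αS/(ε·4σ).
T⁴ = 0.480·3210/(0.76·4·5.67×10⁻⁸) = 8.939×10⁹ K⁴.
T = (8.939×10⁹)^(1/4).

T ≈ 307 K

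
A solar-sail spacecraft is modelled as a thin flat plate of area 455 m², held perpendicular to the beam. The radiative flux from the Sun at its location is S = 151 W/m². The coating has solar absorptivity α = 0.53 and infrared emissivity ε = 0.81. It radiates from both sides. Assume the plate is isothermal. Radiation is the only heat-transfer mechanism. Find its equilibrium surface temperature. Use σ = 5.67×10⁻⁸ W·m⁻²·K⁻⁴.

At equilibrium, absorbed power = emitted power.
Absorbing cross-section = A = 455.0 m²; emitting surface = 2A = 910.0 m² (ratio 2).
αS·A_cross = εσ·A_surf·T⁴  ⇒  T⁴ = αS/(ε·2σ).
T⁴ = 0.530·151/(0.81·2·5.67×10⁻⁸) = 8.713×10⁸ K⁴.
T = (8.713×10⁸)^(1/4).

T ≈ 172 K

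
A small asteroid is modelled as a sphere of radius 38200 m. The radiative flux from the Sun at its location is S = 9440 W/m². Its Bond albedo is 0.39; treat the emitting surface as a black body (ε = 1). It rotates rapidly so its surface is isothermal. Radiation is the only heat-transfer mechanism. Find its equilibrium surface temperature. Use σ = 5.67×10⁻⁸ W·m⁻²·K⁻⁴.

At equilibrium, absorbed power = emitted power.
Absorbing cross-section = πr² = 4.584×10⁹ m²; emitting surface = 4πr² = 1.834×10¹⁰ m² (ratio 4).
(1−a)S·A_cross = εσ·A_surf·T⁴  ⇒  T⁴ = (1−a)S/(4σ).
T⁴ = 0.610·9440/(4·5.67×10⁻⁸) = 2.539×10¹⁰ K⁴.
T = (2.539×10¹⁰)^(1/4).

T ≈ 399 K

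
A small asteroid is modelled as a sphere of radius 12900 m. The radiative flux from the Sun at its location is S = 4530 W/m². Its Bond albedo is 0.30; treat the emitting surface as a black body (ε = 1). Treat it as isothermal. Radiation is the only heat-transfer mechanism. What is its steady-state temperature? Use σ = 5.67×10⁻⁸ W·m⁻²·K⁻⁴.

T ≈ 344 K

At equilibrium, absorbed power = emitted power.
Absorbing cross-section = πr² = 5.228×10⁸ m²; emitting surface = 4πr² = 2.091×10⁹ m² (ratio 4).
(1−a)S·A_cross = εσ·A_surf·T⁴  ⇒  T⁴ = (1−a)S/(4σ).
T⁴ = 0.700·4530/(4·5.67×10⁻⁸) = 1.398×10¹⁰ K⁴.
T = (1.398×10¹⁰)^(1/4).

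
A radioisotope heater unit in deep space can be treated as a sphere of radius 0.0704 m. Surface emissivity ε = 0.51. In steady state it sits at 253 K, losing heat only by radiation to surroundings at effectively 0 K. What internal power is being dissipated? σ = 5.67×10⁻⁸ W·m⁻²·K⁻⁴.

Steady state: P = εσA T⁴.
A = 4πr² = 0.06228 m²; T⁴ = (253)⁴ = 4.097×10⁹ K⁴.
P = 0.51 × 5.67×10⁻⁸ × 0.06228 × 4.097×10⁹.

P ≈ 7.38 W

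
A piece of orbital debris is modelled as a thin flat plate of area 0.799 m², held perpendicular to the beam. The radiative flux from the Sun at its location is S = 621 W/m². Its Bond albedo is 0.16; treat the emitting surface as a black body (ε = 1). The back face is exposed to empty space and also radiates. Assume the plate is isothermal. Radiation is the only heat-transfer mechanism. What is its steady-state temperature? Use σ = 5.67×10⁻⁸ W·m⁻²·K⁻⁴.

At equilibrium, absorbed power = emitted power.
Absorbing cross-section = A = 0.7990 m²; emitting surface = 2A = 1.598 m² (ratio 2).
(1−a)S·A_cross = εσ·A_surf·T⁴  ⇒  T⁴ = (1−a)S/(2σ).
T⁴ = 0.840·621/(2·5.67×10⁻⁸) = 4.600×10⁹ K⁴.
T = (4.600×10⁹)^(1/4).

T ≈ 260 K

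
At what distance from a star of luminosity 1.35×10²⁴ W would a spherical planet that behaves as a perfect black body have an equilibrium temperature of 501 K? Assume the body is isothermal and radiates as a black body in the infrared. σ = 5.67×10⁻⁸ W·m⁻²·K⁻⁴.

For an isothermal black-emitting sphere, (1−a)S·πr² = σ·4πr²·T⁴ ⇒ S = 4σT⁴/(1−a).
S = 4·5.67×10⁻⁸·(501)⁴/1.00 = 14290 W/m².
Flux falls as S = L/(4πd²), so d = √(L/(4πS)) = √(1.35×10²⁴/(4π·14290)).

d ≈ 2.74×10⁹ m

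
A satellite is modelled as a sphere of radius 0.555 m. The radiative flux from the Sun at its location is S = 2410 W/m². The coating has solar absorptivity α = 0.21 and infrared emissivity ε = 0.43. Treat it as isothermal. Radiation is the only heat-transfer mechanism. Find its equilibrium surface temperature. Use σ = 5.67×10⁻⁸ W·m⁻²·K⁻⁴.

At equilibrium, absorbed power = emitted power.
Absorbing cross-section = πr² = 0.9677 m²; emitting surface = 4πr² = 3.871 m² (ratio 4).
αS·A_cross = εσ·A_surf·T⁴  ⇒  T⁴ = αS/(ε·4σ).
T⁴ = 0.210·2410/(0.43·4·5.67×10⁻⁸) = 5.189×10⁹ K⁴.
T = (5.189×10⁹)^(1/4).

T ≈ 268 K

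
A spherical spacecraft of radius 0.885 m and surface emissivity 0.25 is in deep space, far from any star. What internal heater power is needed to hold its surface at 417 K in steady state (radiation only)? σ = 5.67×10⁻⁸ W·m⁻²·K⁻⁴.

P ≈ 4220 W

P = εσ·4πr²·T⁴.
4πr² = 9.842 m²; T⁴ = 3.024×10¹⁰ K⁴.
P = 0.25·5.67×10⁻⁸·9.842·3.024×10¹⁰.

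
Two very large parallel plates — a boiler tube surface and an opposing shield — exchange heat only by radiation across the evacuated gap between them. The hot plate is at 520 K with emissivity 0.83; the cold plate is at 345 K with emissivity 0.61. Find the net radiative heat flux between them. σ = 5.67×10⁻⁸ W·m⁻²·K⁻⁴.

For two infinite grey parallel plates, q = σ(T₁⁴ − T₂⁴)/(1/ε₁ + 1/ε₂ − 1).
T₁⁴ − T₂⁴ = 7.312×10¹⁰ − 1.417×10¹⁰ = 5.895×10¹⁰ K⁴.
1/ε₁ + 1/ε₂ − 1 = 1.205 + 1.639 − 1 = 1.844.
q = 5.67×10⁻⁸ × 5.895×10¹⁰ / 1.844.

q ≈ 1810 W/m²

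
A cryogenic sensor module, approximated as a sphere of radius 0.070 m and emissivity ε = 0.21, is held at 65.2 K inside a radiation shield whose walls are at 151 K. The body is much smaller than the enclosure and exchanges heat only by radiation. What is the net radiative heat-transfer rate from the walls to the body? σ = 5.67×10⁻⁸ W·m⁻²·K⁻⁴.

P_net ≈ 0.368 W

For a small grey body in a large enclosure: P_net = εσA(T_body⁴ − T_wall⁴).
A = 4πr² = 0.06158 m²; T_body⁴ − T_wall⁴ = 1.807×10⁷ − 5.199×10⁸ = -5.018×10⁸ K⁴.
|P_net| = 0.21·5.67×10⁻⁸·0.06158·5.018×10⁸.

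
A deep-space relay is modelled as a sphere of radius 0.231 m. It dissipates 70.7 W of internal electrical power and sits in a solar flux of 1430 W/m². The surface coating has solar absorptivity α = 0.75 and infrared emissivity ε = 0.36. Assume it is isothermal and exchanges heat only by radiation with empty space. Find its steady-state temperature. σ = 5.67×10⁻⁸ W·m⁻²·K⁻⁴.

At steady state, absorbed solar power + internal power = radiated power.
Absorbed: α·S·A_cross = 0.75·1430·0.1676 = 179.8 W (cross-section πr²).
Total input = 179.8 + 70.7 = 250.5 W.
Radiated: εσ·A_surf·T⁴ with A_surf = 4πr² = 0.6706 m².
T⁴ = 250.5/(0.36·5.67×10⁻⁸·0.6706) = 1.830×10¹⁰ K⁴.

T ≈ 368 K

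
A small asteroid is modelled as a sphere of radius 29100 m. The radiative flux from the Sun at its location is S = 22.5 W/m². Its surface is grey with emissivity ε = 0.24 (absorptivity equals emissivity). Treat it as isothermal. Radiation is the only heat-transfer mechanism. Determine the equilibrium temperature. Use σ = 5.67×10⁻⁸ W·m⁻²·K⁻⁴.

T ≈ 99.8 K

At equilibrium, absorbed power = emitted power.
Absorbing cross-section = πr² = 2.660×10⁹ m²; emitting surface = 4πr² = 1.064×10¹⁰ m² (ratio 4).
εS·A_cross = εσ·A_surf·T⁴  ⇒  T⁴ = S/(4σ)   (ε cancels).
T⁴ = 22.5/(4·5.67×10⁻⁸) = 9.921×10⁷ K⁴.
T = (9.921×10⁷)^(1/4).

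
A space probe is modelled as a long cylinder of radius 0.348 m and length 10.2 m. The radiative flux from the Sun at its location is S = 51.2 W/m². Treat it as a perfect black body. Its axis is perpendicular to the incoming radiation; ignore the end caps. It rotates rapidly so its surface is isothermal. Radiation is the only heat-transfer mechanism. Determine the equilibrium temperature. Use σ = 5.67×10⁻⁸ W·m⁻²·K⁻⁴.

T ≈ 130 K

At equilibrium, absorbed power = emitted power.
Absorbing cross-section = 2rL = 7.099 m²; emitting surface = 2πrL = 22.30 m² (ratio π).
S·A_cross = εσ·A_surf·T⁴  ⇒  T⁴ = S/(πσ).
T⁴ = 1.00·51.2/(π·5.67×10⁻⁸) = 2.874×10⁸ K⁴.
T = (2.874×10⁸)^(1/4).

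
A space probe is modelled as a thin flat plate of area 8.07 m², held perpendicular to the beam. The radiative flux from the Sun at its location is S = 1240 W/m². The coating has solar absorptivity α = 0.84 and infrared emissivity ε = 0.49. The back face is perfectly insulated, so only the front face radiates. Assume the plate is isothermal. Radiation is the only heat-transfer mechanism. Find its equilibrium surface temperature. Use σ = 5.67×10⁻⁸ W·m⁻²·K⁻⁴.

T ≈ 440 K

At equilibrium, absorbed power = emitted power.
Absorbing cross-section = A = 8.070 m²; emitting surface = A = 8.070 m² (ratio 1).
αS·A_cross = εσ·A_surf·T⁴  ⇒  T⁴ = αS/(ε·1σ).
T⁴ = 0.840·1240/(0.49·1·5.67×10⁻⁸) = 3.749×10¹⁰ K⁴.
T = (3.749×10¹⁰)^(1/4).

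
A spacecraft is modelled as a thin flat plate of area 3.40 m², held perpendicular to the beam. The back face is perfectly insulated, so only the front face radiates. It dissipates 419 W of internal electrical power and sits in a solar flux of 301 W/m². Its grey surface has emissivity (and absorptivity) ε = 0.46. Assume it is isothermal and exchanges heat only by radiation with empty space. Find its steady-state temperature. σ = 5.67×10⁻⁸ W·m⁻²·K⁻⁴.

At steady state, absorbed solar power + internal power = radiated power.
Absorbed: α·S·A_cross = 0.46·301·3.400 = 470.8 W (cross-section A).
Total input = 470.8 + 419 = 889.8 W.
Radiated: εσ·A_surf·T⁴ with A_surf = A = 3.400 m².
T⁴ = 889.8/(0.46·5.67×10⁻⁸·3.400) = 1.003×10¹⁰ K⁴.

T ≈ 316 K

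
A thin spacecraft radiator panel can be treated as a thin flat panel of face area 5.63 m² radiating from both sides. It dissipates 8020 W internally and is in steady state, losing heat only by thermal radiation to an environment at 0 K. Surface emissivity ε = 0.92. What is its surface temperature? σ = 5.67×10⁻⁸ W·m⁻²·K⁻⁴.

Steady state: internal power = radiated power, P = εσA T⁴.
Radiating area A = 2·5.63 = 11.26 m².
T⁴ = P/(εσA) = 8020/(0.92·5.67×10⁻⁸·11.26) = 1.365×10¹⁰ K⁴.
T = (1.365×10¹⁰)^(1/4).

T ≈ 342 K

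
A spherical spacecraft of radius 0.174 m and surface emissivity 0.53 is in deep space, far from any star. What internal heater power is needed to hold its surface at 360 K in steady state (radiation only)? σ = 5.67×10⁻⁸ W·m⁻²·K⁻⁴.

P ≈ 192 W

P = εσ·4πr²·T⁴.
4πr² = 0.3805 m²; T⁴ = 1.680×10¹⁰ K⁴.
P = 0.53·5.67×10⁻⁸·0.3805·1.680×10¹⁰.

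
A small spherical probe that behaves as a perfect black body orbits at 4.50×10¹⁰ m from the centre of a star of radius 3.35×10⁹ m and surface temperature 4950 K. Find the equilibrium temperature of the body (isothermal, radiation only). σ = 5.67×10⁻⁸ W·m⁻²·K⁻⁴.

T ≈ 955 K

The star's surface emits σT_*⁴; at distance d the flux is S = σT_*⁴(R_*/d)².
S = 5.67×10⁻⁸·(4950)⁴·(3.35×10⁹/4.50×10¹⁰)² = 1.887×10⁵ W/m².
For an isothermal sphere T⁴ = (1−a)S/(4σ) = 8.318×10¹¹ K⁴.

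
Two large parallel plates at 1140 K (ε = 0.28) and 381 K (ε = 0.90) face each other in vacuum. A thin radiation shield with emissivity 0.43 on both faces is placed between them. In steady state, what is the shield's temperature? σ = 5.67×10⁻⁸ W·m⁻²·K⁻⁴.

T_s ≈ 871 K

In steady state the net flux on the hot side equals that on the cold side.
σ(T₁⁴−T_s⁴)/D₁ = σ(T_s⁴−T₂⁴)/D₂, with D₁ = 1/ε₁+1/ε_s−1 = 4.897, D₂ = 1/ε_s+1/ε₂−1 = 2.437.
Solve for T_s⁴: T_s⁴ = (D₂·T₁⁴ + D₁·T₂⁴)/(D₁+D₂) = 5.752×10¹¹ K⁴.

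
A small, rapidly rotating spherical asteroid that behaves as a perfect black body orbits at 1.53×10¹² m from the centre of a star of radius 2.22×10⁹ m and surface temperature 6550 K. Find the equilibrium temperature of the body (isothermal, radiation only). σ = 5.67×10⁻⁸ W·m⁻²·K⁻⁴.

T ≈ 176 K

The star's surface emits σT_*⁴; at distance d the flux is S = σT_*⁴(R_*/d)².
S = 5.67×10⁻⁸·(6550)⁴·(2.22×10⁹/1.53×10¹²)² = 219.7 W/m².
For an isothermal sphere T⁴ = (1−a)S/(4σ) = 9.688×10⁸ K⁴.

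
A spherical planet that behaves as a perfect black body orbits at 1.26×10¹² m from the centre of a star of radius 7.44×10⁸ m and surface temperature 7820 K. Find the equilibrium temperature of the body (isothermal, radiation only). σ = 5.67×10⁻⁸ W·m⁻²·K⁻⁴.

T ≈ 134 K

The star's surface emits σT_*⁴; at distance d the flux is S = σT_*⁴(R_*/d)².
S = 5.67×10⁻⁸·(7820)⁴·(7.44×10⁸/1.26×10¹²)² = 73.93 W/m².
For an isothermal sphere T⁴ = (1−a)S/(4σ) = 3.260×10⁸ K⁴.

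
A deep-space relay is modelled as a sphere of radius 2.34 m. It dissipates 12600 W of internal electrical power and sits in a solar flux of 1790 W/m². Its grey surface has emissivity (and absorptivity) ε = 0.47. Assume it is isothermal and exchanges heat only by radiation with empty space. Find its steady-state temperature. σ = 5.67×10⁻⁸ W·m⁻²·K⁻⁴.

T ≈ 349 K

At steady state, absorbed solar power + internal power = radiated power.
Absorbed: α·S·A_cross = 0.47·1790·17.20 = 14470 W (cross-section πr²).
Total input = 14470 + 12600 = 27070 W.
Radiated: εσ·A_surf·T⁴ with A_surf = 4πr² = 68.81 m².
T⁴ = 27070/(0.47·5.67×10⁻⁸·68.81) = 1.476×10¹⁰ K⁴.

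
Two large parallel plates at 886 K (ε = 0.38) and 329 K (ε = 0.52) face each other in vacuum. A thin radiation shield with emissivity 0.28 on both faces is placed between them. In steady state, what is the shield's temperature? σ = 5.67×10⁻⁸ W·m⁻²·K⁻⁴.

T_s ≈ 735 K

In steady state the net flux on the hot side equals that on the cold side.
σ(T₁⁴−T_s⁴)/D₁ = σ(T_s⁴−T₂⁴)/D₂, with D₁ = 1/ε₁+1/ε_s−1 = 5.203, D₂ = 1/ε_s+1/ε₂−1 = 4.495.
Solve for T_s⁴: T_s⁴ = (D₂·T₁⁴ + D₁·T₂⁴)/(D₁+D₂) = 2.919×10¹¹ K⁴.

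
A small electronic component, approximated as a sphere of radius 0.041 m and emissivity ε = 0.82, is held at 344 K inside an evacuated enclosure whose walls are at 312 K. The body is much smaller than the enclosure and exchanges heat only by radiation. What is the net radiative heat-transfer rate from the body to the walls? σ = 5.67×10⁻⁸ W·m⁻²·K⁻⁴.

For a small grey body in a large enclosure: P_net = εσA(T_body⁴ − T_wall⁴).
A = 4πr² = 0.02112 m²; T_body⁴ − T_wall⁴ = 1.400×10¹⁰ − 9.476×10⁹ = 4.528×10⁹ K⁴.
|P_net| = 0.82·5.67×10⁻⁸·0.02112·4.528×10⁹.

P_net ≈ 4.45 W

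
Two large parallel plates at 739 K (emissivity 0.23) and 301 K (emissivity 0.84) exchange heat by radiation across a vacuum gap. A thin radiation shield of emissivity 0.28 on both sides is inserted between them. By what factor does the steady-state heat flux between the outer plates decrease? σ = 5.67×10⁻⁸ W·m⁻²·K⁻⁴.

Without shield: q₀ = σΔ(T⁴)/(1/ε₁+1/ε₂−1) with denominator 4.538.
With shield the two gaps are in series; the resistances add: (1/ε₁+1/ε_s−1)+(1/ε_s+1/ε₂−1) = 6.919+3.762 = 10.68.
Heat-flux ratio q₀/q = 10.68/4.538.

factor ≈ 2.35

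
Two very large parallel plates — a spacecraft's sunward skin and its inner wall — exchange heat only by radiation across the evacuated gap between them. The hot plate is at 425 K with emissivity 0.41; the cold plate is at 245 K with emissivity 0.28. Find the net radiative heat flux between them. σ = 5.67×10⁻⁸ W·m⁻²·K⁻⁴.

For two infinite grey parallel plates, q = σ(T₁⁴ − T₂⁴)/(1/ε₁ + 1/ε₂ − 1).
T₁⁴ − T₂⁴ = 3.263×10¹⁰ − 3.603×10⁹ = 2.902×10¹⁰ K⁴.
1/ε₁ + 1/ε₂ − 1 = 2.439 + 3.571 − 1 = 5.010.
q = 5.67×10⁻⁸ × 2.902×10¹⁰ / 5.010.

q ≈ 328 W/m²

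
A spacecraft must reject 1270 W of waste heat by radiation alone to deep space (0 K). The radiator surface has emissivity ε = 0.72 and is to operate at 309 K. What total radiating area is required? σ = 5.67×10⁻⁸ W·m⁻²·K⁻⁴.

P = εσA T⁴ ⇒ A = P/(εσT⁴).
T⁴ = 9.117×10⁹ K⁴.
A = 1270/(0.72 × 5.67×10⁻⁸ × 9.117×10⁹).

A ≈ 3.41 m²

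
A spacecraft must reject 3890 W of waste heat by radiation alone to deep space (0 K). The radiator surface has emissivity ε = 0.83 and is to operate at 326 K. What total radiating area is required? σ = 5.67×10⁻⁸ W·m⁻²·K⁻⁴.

A ≈ 7.32 m²

P = εσA T⁴ ⇒ A = P/(εσT⁴).
T⁴ = 1.129×10¹⁰ K⁴.
A = 3890/(0.83 × 5.67×10⁻⁸ × 1.129×10¹⁰).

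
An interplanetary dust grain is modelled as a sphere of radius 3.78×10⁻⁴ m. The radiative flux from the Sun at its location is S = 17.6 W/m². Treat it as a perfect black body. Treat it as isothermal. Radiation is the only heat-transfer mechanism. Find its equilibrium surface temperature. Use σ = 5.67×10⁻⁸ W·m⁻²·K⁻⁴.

T ≈ 93.9 K

At equilibrium, absorbed power = emitted power.
Absorbing cross-section = πr² = 4.489×10⁻⁷ m²; emitting surface = 4πr² = 1.796×10⁻⁶ m² (ratio 4).
S·A_cross = εσ·A_surf·T⁴  ⇒  T⁴ = S/(4σ).
T⁴ = 1.00·17.6/(4·5.67×10⁻⁸) = 7.760×10⁷ K⁴.
T = (7.760×10⁷)^(1/4).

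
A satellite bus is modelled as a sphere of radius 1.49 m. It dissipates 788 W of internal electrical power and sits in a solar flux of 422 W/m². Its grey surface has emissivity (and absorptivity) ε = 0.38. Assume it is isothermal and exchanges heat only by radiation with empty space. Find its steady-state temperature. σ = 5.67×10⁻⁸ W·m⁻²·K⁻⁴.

T ≈ 237 K

At steady state, absorbed solar power + internal power = radiated power.
Absorbed: α·S·A_cross = 0.38·422·6.975 = 1118 W (cross-section πr²).
Total input = 1118 + 788 = 1906 W.
Radiated: εσ·A_surf·T⁴ with A_surf = 4πr² = 27.90 m².
T⁴ = 1906/(0.38·5.67×10⁻⁸·27.90) = 3.172×10⁹ K⁴.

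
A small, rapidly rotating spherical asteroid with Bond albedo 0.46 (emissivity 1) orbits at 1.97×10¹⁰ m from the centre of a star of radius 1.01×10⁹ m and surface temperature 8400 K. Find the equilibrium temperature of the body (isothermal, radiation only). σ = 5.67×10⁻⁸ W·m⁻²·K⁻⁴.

The star's surface emits σT_*⁴; at distance d the flux is S = σT_*⁴(R_*/d)².
S = 5.67×10⁻⁸·(8400)⁴·(1.01×10⁹/1.97×10¹⁰)² = 7.420×10⁵ W/m².
For an isothermal sphere T⁴ = (1−a)S/(4σ) = 1.767×10¹² K⁴.

T ≈ 1150 K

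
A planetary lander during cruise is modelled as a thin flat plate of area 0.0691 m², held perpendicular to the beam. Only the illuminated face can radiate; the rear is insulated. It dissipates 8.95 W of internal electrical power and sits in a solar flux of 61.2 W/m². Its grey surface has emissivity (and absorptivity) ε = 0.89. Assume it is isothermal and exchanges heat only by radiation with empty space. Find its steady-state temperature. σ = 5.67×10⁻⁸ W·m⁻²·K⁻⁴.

T ≈ 246 K

At steady state, absorbed solar power + internal power = radiated power.
Absorbed: α·S·A_cross = 0.89·61.2·0.06910 = 3.764 W (cross-section A).
Total input = 3.764 + 8.95 = 12.71 W.
Radiated: εσ·A_surf·T⁴ with A_surf = A = 0.06910 m².
T⁴ = 12.71/(0.89·5.67×10⁻⁸·0.06910) = 3.646×10⁹ K⁴.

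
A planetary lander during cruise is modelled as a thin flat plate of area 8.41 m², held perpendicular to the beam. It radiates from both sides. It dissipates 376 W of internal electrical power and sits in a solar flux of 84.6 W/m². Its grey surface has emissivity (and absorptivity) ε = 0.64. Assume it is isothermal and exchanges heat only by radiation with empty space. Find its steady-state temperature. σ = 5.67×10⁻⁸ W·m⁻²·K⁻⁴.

T ≈ 192 K

At steady state, absorbed solar power + internal power = radiated power.
Absorbed: α·S·A_cross = 0.64·84.6·8.410 = 455.4 W (cross-section A).
Total input = 455.4 + 376 = 831.4 W.
Radiated: εσ·A_surf·T⁴ with A_surf = 2A = 16.82 m².
T⁴ = 831.4/(0.64·5.67×10⁻⁸·16.82) = 1.362×10⁹ K⁴.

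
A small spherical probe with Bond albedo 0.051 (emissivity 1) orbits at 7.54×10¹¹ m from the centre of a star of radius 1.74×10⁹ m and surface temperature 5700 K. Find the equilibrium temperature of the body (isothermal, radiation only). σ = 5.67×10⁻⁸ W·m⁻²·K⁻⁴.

The star's surface emits σT_*⁴; at distance d the flux is S = σT_*⁴(R_*/d)².
S = 5.67×10⁻⁸·(5700)⁴·(1.74×10⁹/7.54×10¹¹)² = 318.7 W/m².
For an isothermal sphere T⁴ = (1−a)S/(4σ) = 1.334×10⁹ K⁴.

T ≈ 191 K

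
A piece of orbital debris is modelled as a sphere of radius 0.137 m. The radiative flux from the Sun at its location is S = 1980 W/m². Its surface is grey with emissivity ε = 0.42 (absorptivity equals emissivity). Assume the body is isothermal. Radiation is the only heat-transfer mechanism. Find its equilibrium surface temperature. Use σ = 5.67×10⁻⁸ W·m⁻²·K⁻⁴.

At equilibrium, absorbed power = emitted power.
Absorbing cross-section = πr² = 0.05896 m²; emitting surface = 4πr² = 0.2359 m² (ratio 4).
εS·A_cross = εσ·A_surf·T⁴  ⇒  T⁴ = S/(4σ)   (ε cancels).
T⁴ = 1980/(4·5.67×10⁻⁸) = 8.730×10⁹ K⁴.
T = (8.730×10⁹)^(1/4).

T ≈ 306 K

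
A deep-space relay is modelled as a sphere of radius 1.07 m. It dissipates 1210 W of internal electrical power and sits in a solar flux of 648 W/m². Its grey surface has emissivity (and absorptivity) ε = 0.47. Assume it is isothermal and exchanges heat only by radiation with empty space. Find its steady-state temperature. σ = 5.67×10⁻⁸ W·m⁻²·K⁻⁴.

T ≈ 278 K

At steady state, absorbed solar power + internal power = radiated power.
Absorbed: α·S·A_cross = 0.47·648·3.597 = 1095 W (cross-section πr²).
Total input = 1095 + 1210 = 2305 W.
Radiated: εσ·A_surf·T⁴ with A_surf = 4πr² = 14.39 m².
T⁴ = 2305/(0.47·5.67×10⁻⁸·14.39) = 6.013×10⁹ K⁴.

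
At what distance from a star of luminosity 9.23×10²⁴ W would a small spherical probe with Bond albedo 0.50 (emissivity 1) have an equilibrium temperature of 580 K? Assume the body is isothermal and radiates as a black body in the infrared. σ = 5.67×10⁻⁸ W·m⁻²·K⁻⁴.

d ≈ 3.78×10⁹ m

For an isothermal black-emitting sphere, (1−a)S·πr² = σ·4πr²·T⁴ ⇒ S = 4σT⁴/(1−a).
S = 4·5.67×10⁻⁸·(580)⁴/0.500 = 51330 W/m².
Flux falls as S = L/(4πd²), so d = √(L/(4πS)) = √(9.23×10²⁴/(4π·51330)).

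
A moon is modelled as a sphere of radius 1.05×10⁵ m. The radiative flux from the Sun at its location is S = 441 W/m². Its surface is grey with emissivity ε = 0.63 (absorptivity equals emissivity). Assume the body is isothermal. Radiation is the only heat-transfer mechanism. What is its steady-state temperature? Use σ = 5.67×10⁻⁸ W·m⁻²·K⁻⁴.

T ≈ 210 K

At equilibrium, absorbed power = emitted power.
Absorbing cross-section = πr² = 3.464×10¹⁰ m²; emitting surface = 4πr² = 1.385×10¹¹ m² (ratio 4).
εS·A_cross = εσ·A_surf·T⁴  ⇒  T⁴ = S/(4σ)   (ε cancels).
T⁴ = 441/(4·5.67×10⁻⁸) = 1.944×10⁹ K⁴.
T = (1.944×10⁹)^(1/4).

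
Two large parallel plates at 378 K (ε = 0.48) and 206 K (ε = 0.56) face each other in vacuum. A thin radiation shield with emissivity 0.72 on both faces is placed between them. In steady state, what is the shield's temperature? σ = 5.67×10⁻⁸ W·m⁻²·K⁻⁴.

T_s ≈ 320 K

In steady state the net flux on the hot side equals that on the cold side.
σ(T₁⁴−T_s⁴)/D₁ = σ(T_s⁴−T₂⁴)/D₂, with D₁ = 1/ε₁+1/ε_s−1 = 2.472, D₂ = 1/ε_s+1/ε₂−1 = 2.175.
Solve for T_s⁴: T_s⁴ = (D₂·T₁⁴ + D₁·T₂⁴)/(D₁+D₂) = 1.051×10¹⁰ K⁴.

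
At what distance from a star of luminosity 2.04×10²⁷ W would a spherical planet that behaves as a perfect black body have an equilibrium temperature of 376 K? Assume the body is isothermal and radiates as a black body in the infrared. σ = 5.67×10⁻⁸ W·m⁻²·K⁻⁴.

For an isothermal black-emitting sphere, (1−a)S·πr² = σ·4πr²·T⁴ ⇒ S = 4σT⁴/(1−a).
S = 4·5.67×10⁻⁸·(376)⁴/1.00 = 4533 W/m².
Flux falls as S = L/(4πd²), so d = √(L/(4πS)) = √(2.04×10²⁷/(4π·4533)).

d ≈ 1.89×10¹¹ m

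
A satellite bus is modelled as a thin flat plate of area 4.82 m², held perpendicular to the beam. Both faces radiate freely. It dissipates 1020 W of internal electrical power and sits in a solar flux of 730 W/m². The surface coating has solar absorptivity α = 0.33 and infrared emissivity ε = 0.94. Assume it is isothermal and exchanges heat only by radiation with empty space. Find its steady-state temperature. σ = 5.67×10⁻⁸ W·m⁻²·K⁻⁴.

At steady state, absorbed solar power + internal power = radiated power.
Absorbed: α·S·A_cross = 0.33·730·4.820 = 1161 W (cross-section A).
Total input = 1161 + 1020 = 2181 W.
Radiated: εσ·A_surf·T⁴ with A_surf = 2A = 9.640 m².
T⁴ = 2181/(0.94·5.67×10⁻⁸·9.640) = 4.245×10⁹ K⁴.

T ≈ 255 K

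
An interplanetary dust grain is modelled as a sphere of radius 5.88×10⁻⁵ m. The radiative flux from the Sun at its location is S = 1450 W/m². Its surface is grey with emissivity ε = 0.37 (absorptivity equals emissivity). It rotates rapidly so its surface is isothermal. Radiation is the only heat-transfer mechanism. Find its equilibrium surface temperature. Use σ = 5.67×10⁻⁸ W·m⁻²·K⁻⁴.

T ≈ 283 K

At equilibrium, absorbed power = emitted power.
Absorbing cross-section = πr² = 1.086×10⁻⁸ m²; emitting surface = 4πr² = 4.345×10⁻⁸ m² (ratio 4).
εS·A_cross = εσ·A_surf·T⁴  ⇒  T⁴ = S/(4σ)   (ε cancels).
T⁴ = 1450/(4·5.67×10⁻⁸) = 6.393×10⁹ K⁴.
T = (6.393×10⁹)^(1/4).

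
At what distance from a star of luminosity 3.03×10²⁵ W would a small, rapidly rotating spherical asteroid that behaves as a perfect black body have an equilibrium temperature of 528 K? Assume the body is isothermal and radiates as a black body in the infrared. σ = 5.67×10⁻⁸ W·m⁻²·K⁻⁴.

For an isothermal black-emitting sphere, (1−a)S·πr² = σ·4πr²·T⁴ ⇒ S = 4σT⁴/(1−a).
S = 4·5.67×10⁻⁸·(528)⁴/1.00 = 17630 W/m².
Flux falls as S = L/(4πd²), so d = √(L/(4πS)) = √(3.03×10²⁵/(4π·17630)).

d ≈ 1.17×10¹⁰ m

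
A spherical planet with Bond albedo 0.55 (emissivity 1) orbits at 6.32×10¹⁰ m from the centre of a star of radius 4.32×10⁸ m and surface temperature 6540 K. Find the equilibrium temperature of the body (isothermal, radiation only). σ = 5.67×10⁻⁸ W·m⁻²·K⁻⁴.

T ≈ 313 K

The star's surface emits σT_*⁴; at distance d the flux is S = σT_*⁴(R_*/d)².
S = 5.67×10⁻⁸·(6540)⁴·(4.32×10⁸/6.32×10¹⁰)² = 4846 W/m².
For an isothermal sphere T⁴ = (1−a)S/(4σ) = 9.616×10⁹ K⁴.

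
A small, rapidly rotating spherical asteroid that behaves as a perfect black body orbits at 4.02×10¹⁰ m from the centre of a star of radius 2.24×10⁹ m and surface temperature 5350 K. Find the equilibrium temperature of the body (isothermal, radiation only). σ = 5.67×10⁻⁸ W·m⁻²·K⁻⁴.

The star's surface emits σT_*⁴; at distance d the flux is S = σT_*⁴(R_*/d)².
S = 5.67×10⁻⁸·(5350)⁴·(2.24×10⁹/4.02×10¹⁰)² = 1.442×10⁵ W/m².
For an isothermal sphere T⁴ = (1−a)S/(4σ) = 6.359×10¹¹ K⁴.

T ≈ 893 K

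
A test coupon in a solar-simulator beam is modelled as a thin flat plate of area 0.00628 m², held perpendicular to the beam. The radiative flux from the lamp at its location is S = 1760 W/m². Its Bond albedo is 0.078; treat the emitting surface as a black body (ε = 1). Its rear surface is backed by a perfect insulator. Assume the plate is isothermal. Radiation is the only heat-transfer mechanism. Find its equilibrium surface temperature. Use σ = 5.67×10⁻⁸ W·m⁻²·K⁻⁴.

At equilibrium, absorbed power = emitted power.
Absorbing cross-section = A = 0.006280 m²; emitting surface = A = 0.006280 m² (ratio 1).
(1−a)S·A_cross = εσ·A_surf·T⁴  ⇒  T⁴ = (1−a)S/(1σ).
T⁴ = 0.922·1760/(1·5.67×10⁻⁸) = 2.862×10¹⁰ K⁴.
T = (2.862×10¹⁰)^(1/4).

T ≈ 411 K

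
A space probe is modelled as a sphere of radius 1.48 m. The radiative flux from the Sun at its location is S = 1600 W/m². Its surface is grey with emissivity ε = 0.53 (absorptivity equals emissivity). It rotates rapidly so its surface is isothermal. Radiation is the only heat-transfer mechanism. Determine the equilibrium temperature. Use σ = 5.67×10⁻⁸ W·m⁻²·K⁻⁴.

T ≈ 290 K

At equilibrium, absorbed power = emitted power.
Absorbing cross-section = πr² = 6.881 m²; emitting surface = 4πr² = 27.53 m² (ratio 4).
εS·A_cross = εσ·A_surf·T⁴  ⇒  T⁴ = S/(4σ)   (ε cancels).
T⁴ = 1600/(4·5.67×10⁻⁸) = 7.055×10⁹ K⁴.
T = (7.055×10⁹)^(1/4).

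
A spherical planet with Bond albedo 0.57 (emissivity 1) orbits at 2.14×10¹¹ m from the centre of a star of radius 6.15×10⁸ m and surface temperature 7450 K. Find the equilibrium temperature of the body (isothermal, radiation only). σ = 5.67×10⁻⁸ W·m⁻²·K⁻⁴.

T ≈ 229 K

The star's surface emits σT_*⁴; at distance d the flux is S = σT_*⁴(R_*/d)².
S = 5.67×10⁻⁸·(7450)⁴·(6.15×10⁸/2.14×10¹¹)² = 1443 W/m².
For an isothermal sphere T⁴ = (1−a)S/(4σ) = 2.735×10⁹ K⁴.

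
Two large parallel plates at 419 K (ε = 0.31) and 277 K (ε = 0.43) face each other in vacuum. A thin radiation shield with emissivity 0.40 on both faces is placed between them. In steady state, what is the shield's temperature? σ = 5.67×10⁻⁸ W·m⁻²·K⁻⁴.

In steady state the net flux on the hot side equals that on the cold side.
σ(T₁⁴−T_s⁴)/D₁ = σ(T_s⁴−T₂⁴)/D₂, with D₁ = 1/ε₁+1/ε_s−1 = 4.726, D₂ = 1/ε_s+1/ε₂−1 = 3.826.
Solve for T_s⁴: T_s⁴ = (D₂·T₁⁴ + D₁·T₂⁴)/(D₁+D₂) = 1.704×10¹⁰ K⁴.

T_s ≈ 361 K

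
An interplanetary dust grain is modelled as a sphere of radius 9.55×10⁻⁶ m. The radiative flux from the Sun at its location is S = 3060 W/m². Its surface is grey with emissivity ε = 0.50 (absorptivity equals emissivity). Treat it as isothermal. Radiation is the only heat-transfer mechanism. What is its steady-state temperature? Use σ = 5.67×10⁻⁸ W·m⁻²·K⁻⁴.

At equilibrium, absorbed power = emitted power.
Absorbing cross-section = πr² = 2.865×10⁻¹⁰ m²; emitting surface = 4πr² = 1.146×10⁻⁹ m² (ratio 4).
εS·A_cross = εσ·A_surf·T⁴  ⇒  T⁴ = S/(4σ)   (ε cancels).
T⁴ = 3060/(4·5.67×10⁻⁸) = 1.349×10¹⁰ K⁴.
T = (1.349×10¹⁰)^(1/4).

T ≈ 341 K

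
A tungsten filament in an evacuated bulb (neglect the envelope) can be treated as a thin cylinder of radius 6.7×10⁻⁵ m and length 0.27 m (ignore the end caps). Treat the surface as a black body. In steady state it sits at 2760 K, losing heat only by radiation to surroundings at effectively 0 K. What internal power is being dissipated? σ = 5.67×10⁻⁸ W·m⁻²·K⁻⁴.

P ≈ 374 W

Steady state: P = εσA T⁴.
A = 2πrL = 1.137×10⁻⁴ m²; T⁴ = (2760)⁴ = 5.803×10¹³ K⁴.
P = 1.0 × 5.67×10⁻⁸ × 1.137×10⁻⁴ × 5.803×10¹³.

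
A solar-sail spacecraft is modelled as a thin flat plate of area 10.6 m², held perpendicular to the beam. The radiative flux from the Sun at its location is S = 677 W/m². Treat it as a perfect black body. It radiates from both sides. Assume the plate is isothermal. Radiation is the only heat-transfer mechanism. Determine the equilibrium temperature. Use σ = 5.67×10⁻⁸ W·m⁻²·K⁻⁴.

T ≈ 278 K

At equilibrium, absorbed power = emitted power.
Absorbing cross-section = A = 10.60 m²; emitting surface = 2A = 21.20 m² (ratio 2).
S·A_cross = εσ·A_surf·T⁴  ⇒  T⁴ = S/(2σ).
T⁴ = 1.00·677/(2·5.67×10⁻⁸) = 5.970×10⁹ K⁴.
T = (5.970×10⁹)^(1/4).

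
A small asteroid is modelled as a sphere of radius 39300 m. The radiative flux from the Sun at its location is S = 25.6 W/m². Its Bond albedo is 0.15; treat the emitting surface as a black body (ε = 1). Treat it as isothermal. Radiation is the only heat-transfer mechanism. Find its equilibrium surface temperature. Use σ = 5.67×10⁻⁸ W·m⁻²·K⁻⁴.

T ≈ 99.0 K

At equilibrium, absorbed power = emitted power.
Absorbing cross-section = πr² = 4.852×10⁹ m²; emitting surface = 4πr² = 1.941×10¹⁰ m² (ratio 4).
(1−a)S·A_cross = εσ·A_surf·T⁴  ⇒  T⁴ = (1−a)S/(4σ).
T⁴ = 0.850·25.6/(4·5.67×10⁻⁸) = 9.594×10⁷ K⁴.
T = (9.594×10⁷)^(1/4).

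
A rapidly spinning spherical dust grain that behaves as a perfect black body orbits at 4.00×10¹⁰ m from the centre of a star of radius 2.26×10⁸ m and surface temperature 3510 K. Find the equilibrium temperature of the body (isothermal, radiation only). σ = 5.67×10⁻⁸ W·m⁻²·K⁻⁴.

T ≈ 187 K

The star's surface emits σT_*⁴; at distance d the flux is S = σT_*⁴(R_*/d)².
S = 5.67×10⁻⁸·(3510)⁴·(2.26×10⁸/4.00×10¹⁰)² = 274.7 W/m².
For an isothermal sphere T⁴ = (1−a)S/(4σ) = 1.211×10⁹ K⁴.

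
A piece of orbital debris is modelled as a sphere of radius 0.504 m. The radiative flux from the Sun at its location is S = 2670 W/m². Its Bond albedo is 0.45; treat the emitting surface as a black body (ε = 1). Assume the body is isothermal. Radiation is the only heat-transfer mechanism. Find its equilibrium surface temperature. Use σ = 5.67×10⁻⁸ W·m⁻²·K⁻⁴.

T ≈ 284 K

At equilibrium, absorbed power = emitted power.
Absorbing cross-section = πr² = 0.7980 m²; emitting surface = 4πr² = 3.192 m² (ratio 4).
(1−a)S·A_cross = εσ·A_surf·T⁴  ⇒  T⁴ = (1−a)S/(4σ).
T⁴ = 0.550·2670/(4·5.67×10⁻⁸) = 6.475×10⁹ K⁴.
T = (6.475×10⁹)^(1/4).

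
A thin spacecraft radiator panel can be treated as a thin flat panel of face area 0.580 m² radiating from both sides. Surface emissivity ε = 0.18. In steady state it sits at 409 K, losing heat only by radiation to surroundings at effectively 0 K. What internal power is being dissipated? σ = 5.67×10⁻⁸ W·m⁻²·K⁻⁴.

Steady state: P = εσA T⁴.
A = 2·0.580 = 1.160 m²; T⁴ = (409)⁴ = 2.798×10¹⁰ K⁴.
P = 0.18 × 5.67×10⁻⁸ × 1.160 × 2.798×10¹⁰.

P ≈ 331 W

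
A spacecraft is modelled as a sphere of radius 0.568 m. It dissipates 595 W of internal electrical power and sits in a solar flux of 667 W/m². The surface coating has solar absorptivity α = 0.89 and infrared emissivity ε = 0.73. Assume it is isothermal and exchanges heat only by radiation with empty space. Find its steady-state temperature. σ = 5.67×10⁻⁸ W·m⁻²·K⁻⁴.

T ≈ 291 K

At steady state, absorbed solar power + internal power = radiated power.
Absorbed: α·S·A_cross = 0.89·667·1.014 = 601.7 W (cross-section πr²).
Total input = 601.7 + 595 = 1197 W.
Radiated: εσ·A_surf·T⁴ with A_surf = 4πr² = 4.054 m².
T⁴ = 1197/(0.73·5.67×10⁻⁸·4.054) = 7.131×10⁹ K⁴.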